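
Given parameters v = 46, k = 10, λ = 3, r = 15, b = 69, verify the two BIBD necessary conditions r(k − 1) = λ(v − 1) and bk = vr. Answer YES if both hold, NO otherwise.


Condition (i): r(k − 1) = 15·9 = 135; λ(v − 1) = 3·45 = 135. Match? YES.
Condition (ii): bk = 69·10 = 690; vr = 46·15 = 690. Match? YES.
Both conditions hold? YES.

YES


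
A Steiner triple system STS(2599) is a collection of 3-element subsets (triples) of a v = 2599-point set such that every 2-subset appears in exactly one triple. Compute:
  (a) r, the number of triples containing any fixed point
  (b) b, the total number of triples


An STS(v) is a 2-(v, 3, 1) BIBD: block size k = 3, λ = 1.
Replication: r(k − 1) = λ(v − 1) ⇒ r·2 = 2599 − 1 = 2598 ⇒ r = 1299.
Block count: b = v(v − 1)/6 = 2599·2598/6 = 6752202/6 = 1125367.

r = 1299, b = 1125367.


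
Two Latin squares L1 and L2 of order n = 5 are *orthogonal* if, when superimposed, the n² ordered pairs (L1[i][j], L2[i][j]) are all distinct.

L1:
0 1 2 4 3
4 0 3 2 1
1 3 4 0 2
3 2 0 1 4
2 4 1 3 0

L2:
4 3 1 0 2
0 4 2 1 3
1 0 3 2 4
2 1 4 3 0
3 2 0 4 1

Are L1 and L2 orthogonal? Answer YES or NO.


Form the n² = 25 superimposed pairs (L1[i][j], L2[i][j]), row by row (rows and columns indexed from 0):
row 0: (0,4) (1,3) (2,1) (4,0) (3,2)
row 1: (4,0) (0,4) (3,2) (2,1) (1,3)
row 2: (1,1) (3,0) (4,3) (0,2) (2,4)
row 3: (3,2) (2,1) (0,4) (1,3) (4,0)
row 4: (2,3) (4,2) (1,0) (3,4) (0,1)
Orthogonality requires all 25 pairs distinct.
But the pair (4,0) repeats: cell (0,3) has L1 = 4, L2 = 0, and cell (1,0) has L1 = 4, L2 = 0.
A repeated pair means some other pair never occurs (only 15 distinct pairs out of 25), so the squares are not orthogonal.
Conclusion: NO.

NO


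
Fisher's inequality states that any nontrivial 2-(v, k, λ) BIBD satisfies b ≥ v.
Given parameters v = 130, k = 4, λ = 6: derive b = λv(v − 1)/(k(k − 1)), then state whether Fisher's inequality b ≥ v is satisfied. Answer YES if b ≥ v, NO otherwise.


b = λv(v − 1)/(k(k − 1)) = 6·130·129/(4·3) = 100620/12 = 8385.
Compare with v = 130: b ≥ v, so Fisher's inequality holds.

YES


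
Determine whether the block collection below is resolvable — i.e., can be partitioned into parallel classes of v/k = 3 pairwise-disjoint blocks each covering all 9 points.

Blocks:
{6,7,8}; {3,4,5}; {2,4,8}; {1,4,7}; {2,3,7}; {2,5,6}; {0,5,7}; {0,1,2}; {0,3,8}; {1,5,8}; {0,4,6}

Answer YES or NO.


v = 9, block size k = 3, number of blocks = 11.
For resolvability, blocks must partition into parallel classes of size v/k = 3.
Total blocks must therefore be a multiple of 3: 11 = 3·3 + 2 ⇒ not divisible ✗.
Resolvable? NO.

NO


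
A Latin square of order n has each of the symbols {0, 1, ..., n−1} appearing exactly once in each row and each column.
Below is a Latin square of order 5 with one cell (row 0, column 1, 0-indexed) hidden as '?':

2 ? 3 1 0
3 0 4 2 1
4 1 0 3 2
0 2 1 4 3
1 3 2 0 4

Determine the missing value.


Row 0 contains symbols [0, 1, 2, 3] — missing [4].
Column 1 contains symbols [0, 1, 2, 3] — missing [4].
The missing symbol must appear in both missing sets; intersection = [4].
Therefore the hidden value is 4.

Missing value = 4.


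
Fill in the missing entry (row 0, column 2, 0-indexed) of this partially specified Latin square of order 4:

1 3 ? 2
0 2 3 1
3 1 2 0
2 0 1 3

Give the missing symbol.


Row 0 contains symbols [1, 2, 3] — missing [0].
Column 2 contains symbols [1, 2, 3] — missing [0].
The missing symbol must appear in both missing sets; intersection = [0].
Therefore the hidden value is 0.

Missing value = 0.


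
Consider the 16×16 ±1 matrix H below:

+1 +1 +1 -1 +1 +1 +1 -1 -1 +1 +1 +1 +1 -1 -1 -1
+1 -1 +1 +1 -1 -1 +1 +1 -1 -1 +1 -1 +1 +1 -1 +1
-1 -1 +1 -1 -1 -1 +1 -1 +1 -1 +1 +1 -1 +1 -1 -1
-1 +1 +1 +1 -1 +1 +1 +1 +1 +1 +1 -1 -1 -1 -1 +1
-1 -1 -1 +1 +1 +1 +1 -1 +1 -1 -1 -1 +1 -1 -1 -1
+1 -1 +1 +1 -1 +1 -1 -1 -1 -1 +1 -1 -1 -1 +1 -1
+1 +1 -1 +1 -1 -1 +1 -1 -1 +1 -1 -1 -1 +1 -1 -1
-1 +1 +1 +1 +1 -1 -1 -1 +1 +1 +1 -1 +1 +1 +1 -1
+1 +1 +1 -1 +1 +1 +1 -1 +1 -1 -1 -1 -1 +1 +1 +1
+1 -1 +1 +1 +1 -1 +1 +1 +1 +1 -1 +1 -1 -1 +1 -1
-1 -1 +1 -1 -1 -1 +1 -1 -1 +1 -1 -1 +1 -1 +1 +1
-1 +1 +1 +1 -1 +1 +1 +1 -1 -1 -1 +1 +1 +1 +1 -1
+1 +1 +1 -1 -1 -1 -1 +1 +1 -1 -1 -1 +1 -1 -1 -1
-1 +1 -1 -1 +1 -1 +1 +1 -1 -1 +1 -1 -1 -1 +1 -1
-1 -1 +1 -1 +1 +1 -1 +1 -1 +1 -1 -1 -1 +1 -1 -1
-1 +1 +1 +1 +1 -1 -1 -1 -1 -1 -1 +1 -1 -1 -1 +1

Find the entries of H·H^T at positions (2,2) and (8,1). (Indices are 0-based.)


Row 1 of H: [1, -1, 1, 1, -1, -1, 1, 1, -1, -1, 1, -1, 1, 1, -1, 1].
Row 2 of H: [-1, -1, 1, -1, -1, -1, 1, -1, 1, -1, 1, 1, -1, 1, -1, -1].
Row 8 of H: [1, 1, 1, -1, 1, 1, 1, -1, 1, -1, -1, -1, -1, 1, 1, 1].
(H·H^T)[2][2] = Σ_j H[2][j]·H[2][j] = (-1)² + (-1)² + (1)² + (-1)² + (-1)² + (-1)² + (1)² + (-1)² + (1)² + (-1)² + (1)² + (1)² + (-1)² + (1)² + (-1)² + (-1)² = 1 + 1 + 1 + 1 + 1 + 1 + 1 + 1 + 1 + 1 + 1 + 1 + 1 + 1 + 1 + 1 = 16.
(H·H^T)[8][1] = Σ_j H[8][j]·H[1][j] = (1)·(1) + (1)·(-1) + (1)·(1) + (-1)·(1) + (1)·(-1) + (1)·(-1) + (1)·(1) + (-1)·(1) + (1)·(-1) + (-1)·(-1) + (-1)·(1) + (-1)·(-1) + (-1)·(1) + (1)·(1) + (1)·(-1) + (1)·(1) = 1 + -1 + 1 + -1 + -1 + -1 + 1 + -1 + -1 + 1 + -1 + 1 + -1 + 1 + -1 + 1 = -2.
Rows 8 and 1 are not orthogonal (dot product = -2 ≠ 0), so H is not a Hadamard matrix.

(2,2) entry = 16; (8,1) entry = -2.


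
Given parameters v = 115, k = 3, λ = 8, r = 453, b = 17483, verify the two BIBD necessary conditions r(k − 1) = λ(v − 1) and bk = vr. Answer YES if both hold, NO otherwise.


Condition (i): r(k − 1) = 453·2 = 906; λ(v − 1) = 8·114 = 912. Match? NO.
Condition (ii): bk = 17483·3 = 52449; vr = 115·453 = 52095. Match? NO.
Both conditions hold? NO.

NO


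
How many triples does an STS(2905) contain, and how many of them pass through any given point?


An STS(v) is a 2-(v, 3, 1) BIBD: block size k = 3, λ = 1.
Replication: r(k − 1) = λ(v − 1) ⇒ r·2 = 2905 − 1 = 2904 ⇒ r = 1452.
Block count: bk = vr ⇒ b·3 = 2905·1452 = 4218060 ⇒ b = 1406020.
(Check via b = v(v − 1)/6 = 2905·2904/6 = 8436120/6 = 1406020.)

r = 1452, b = 1406020.


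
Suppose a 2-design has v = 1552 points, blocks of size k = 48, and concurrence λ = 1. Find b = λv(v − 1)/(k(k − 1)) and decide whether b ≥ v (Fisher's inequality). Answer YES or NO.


r = λ(v − 1)/(k − 1) = 1·1551/47 = 33.
b = vr/k = 1552·33/48 = 1067.
Fisher's inequality: b ≥ v ⇔ 1067 ≥ 1552? NO.

NO


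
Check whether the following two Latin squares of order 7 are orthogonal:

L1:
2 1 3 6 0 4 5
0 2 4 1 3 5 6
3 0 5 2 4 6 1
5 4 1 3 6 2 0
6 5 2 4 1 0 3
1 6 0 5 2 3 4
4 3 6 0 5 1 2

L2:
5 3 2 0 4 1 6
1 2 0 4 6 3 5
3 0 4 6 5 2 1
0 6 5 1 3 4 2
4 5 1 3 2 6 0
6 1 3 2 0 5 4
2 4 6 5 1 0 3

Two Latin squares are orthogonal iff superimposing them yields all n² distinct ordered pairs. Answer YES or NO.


Form the n² = 49 superimposed pairs (L1[i][j], L2[i][j]), row by row (rows and columns indexed from 0):
row 0: (2,5) (1,3) (3,2) (6,0) (0,4) (4,1) (5,6)
row 1: (0,1) (2,2) (4,0) (1,4) (3,6) (5,3) (6,5)
row 2: (3,3) (0,0) (5,4) (2,6) (4,5) (6,2) (1,1)
row 3: (5,0) (4,6) (1,5) (3,1) (6,3) (2,4) (0,2)
row 4: (6,4) (5,5) (2,1) (4,3) (1,2) (0,6) (3,0)
row 5: (1,6) (6,1) (0,3) (5,2) (2,0) (3,5) (4,4)
row 6: (4,2) (3,4) (6,6) (0,5) (5,1) (1,0) (2,3)
Orthogonality requires all 49 pairs distinct.
Check by first coordinate: for each symbol s of L1, list the L2 entries in the n cells where L1 = s; they must all differ.
  L1 = 0: L2 entries (in reading order) 4, 1, 0, 2, 6, 3, 5 — all 7 distinct ✓
  L1 = 1: L2 entries (in reading order) 3, 4, 1, 5, 2, 6, 0 — all 7 distinct ✓
  L1 = 2: L2 entries (in reading order) 5, 2, 6, 4, 1, 0, 3 — all 7 distinct ✓
  L1 = 3: L2 entries (in reading order) 2, 6, 3, 1, 0, 5, 4 — all 7 distinct ✓
  L1 = 4: L2 entries (in reading order) 1, 0, 5, 6, 3, 4, 2 — all 7 distinct ✓
  L1 = 5: L2 entries (in reading order) 6, 3, 4, 0, 5, 2, 1 — all 7 distinct ✓
  L1 = 6: L2 entries (in reading order) 0, 5, 2, 3, 4, 1, 6 — all 7 distinct ✓
Every symbol of L1 meets every symbol of L2 exactly once, so all 49 pairs are distinct (49 of 49).
Conclusion: YES.

YES


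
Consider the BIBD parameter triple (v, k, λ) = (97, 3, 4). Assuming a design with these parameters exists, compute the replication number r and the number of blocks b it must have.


Any 2-(v, k, λ) BIBD satisfies two necessary conditions:
  (i)  Each point sits in r blocks, and counting incidences through any fixed point gives r(k − 1) = λ(v − 1), so r = λ(v − 1)/(k − 1).
  (ii) Total incidences bk = vr, so b = vr/k.
Step 1: r = λ(v − 1)/(k − 1) = 4·(97 − 1)/(3 − 1) = 4·96/2 = 384/2 = 192.
Step 2: b = vr/k = 97·192/3 = 18624/3 = 6208.
Check integrality: r = 192 ∈ Z ✓, b = 6208 ∈ Z ✓.
(These identities are necessary conditions: they determine r and b for any design with these parameters, but do not by themselves prove that one exists.)

r = 192, b = 6208.


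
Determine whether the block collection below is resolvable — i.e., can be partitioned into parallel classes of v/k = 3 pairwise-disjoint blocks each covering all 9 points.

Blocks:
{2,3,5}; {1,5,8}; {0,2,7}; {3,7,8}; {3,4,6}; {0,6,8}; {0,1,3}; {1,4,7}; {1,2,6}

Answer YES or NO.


v = 9, block size k = 3, number of blocks = 9.
For resolvability, blocks must partition into parallel classes of size v/k = 3.
Total blocks must therefore be a multiple of 3: 9 = 3·3 + 0 ⇒ divisible ✓.
Consider block {3,7,8}. The only other block(s) in the collection disjoint from it are {1,2,6} — just 1 block(s). Any parallel class containing {3,7,8} would need 2 other blocks each disjoint from it, so no parallel class of size 3 can contain {3,7,8}.
Since every block must belong to some parallel class in a resolution, the collection cannot be partitioned into parallel classes.
Resolvable? NO.

NO


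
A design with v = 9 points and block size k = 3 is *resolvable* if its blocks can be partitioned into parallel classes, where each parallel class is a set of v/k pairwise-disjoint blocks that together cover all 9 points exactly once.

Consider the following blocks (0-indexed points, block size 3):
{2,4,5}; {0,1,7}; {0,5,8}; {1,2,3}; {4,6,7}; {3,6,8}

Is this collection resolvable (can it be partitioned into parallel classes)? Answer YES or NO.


v = 9, block size k = 3, number of blocks = 6.
For resolvability, blocks must partition into parallel classes of size v/k = 3.
Total blocks must therefore be a multiple of 3: 6 = 3·2 + 0 ⇒ divisible ✓.
Greedy packing gives 2 candidate class(es). Each should be a full parallel class (size 3, covers all 9 points).
  Class 1 (3 blocks): {2,4,5}; {0,1,7}; {3,6,8}. Points covered: [0, 1, 2, 3, 4, 5, 6, 7, 8].
  Class 2 (3 blocks): {0,5,8}; {1,2,3}; {4,6,7}. Points covered: [0, 1, 2, 3, 4, 5, 6, 7, 8].
All classes full (size 3)? YES. All classes cover every point? YES.
Resolvable? YES.

YES


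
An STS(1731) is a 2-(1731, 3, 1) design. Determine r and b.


An STS(v) is a 2-(v, 3, 1) BIBD: block size k = 3, λ = 1.
Replication: r(k − 1) = λ(v − 1) ⇒ r·2 = 1731 − 1 = 1730 ⇒ r = 865.
Block count: b = v(v − 1)/6 = 1731·1730/6 = 2994630/6 = 499105.
(Check via bk = vr: 499105·3 = 1497315 = 1731·865 = 1497315 ✓.)

r = 865, b = 499105.


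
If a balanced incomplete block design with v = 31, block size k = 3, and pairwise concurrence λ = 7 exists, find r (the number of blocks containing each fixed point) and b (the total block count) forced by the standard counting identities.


Any 2-(v, k, λ) BIBD satisfies two necessary conditions:
  (i)  Each point sits in r blocks, and counting incidences through any fixed point gives r(k − 1) = λ(v − 1), so r = λ(v − 1)/(k − 1).
  (ii) Total incidences bk = vr, so b = vr/k.
Step 1: r = λ(v − 1)/(k − 1) = 7·(31 − 1)/(3 − 1) = 7·30/2 = 210/2 = 105.
Step 2: b = vr/k = 31·105/3 = 3255/3 = 1085.
Check integrality: r = 105 ∈ Z ✓, b = 1085 ∈ Z ✓.
(These identities are necessary conditions: they determine r and b for any design with these parameters, but do not by themselves prove that one exists.)

r = 105, b = 1085.


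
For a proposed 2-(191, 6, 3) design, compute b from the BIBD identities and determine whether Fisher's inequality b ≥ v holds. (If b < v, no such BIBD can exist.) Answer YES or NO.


r = λ(v − 1)/(k − 1) = 3·190/5 = 114.
b = vr/k = 191·114/6 = 3629.
Fisher's inequality: b ≥ v ⇔ 3629 ≥ 191? YES.

YES


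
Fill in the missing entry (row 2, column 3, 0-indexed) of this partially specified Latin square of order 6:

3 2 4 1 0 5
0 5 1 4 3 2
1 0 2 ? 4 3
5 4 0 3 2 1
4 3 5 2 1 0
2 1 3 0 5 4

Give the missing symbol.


Row 2 contains symbols [0, 1, 2, 3, 4] — missing [5].
Column 3 contains symbols [0, 1, 2, 3, 4] — missing [5].
The missing symbol must appear in both missing sets; intersection = [5].
Therefore the hidden value is 5.

Missing value = 5.


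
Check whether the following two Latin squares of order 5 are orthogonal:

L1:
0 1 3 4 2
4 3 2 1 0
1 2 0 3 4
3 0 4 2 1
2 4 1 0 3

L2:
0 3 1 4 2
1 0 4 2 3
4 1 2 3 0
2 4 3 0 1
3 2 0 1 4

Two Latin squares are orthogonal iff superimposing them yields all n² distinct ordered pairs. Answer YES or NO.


Form the n² = 25 superimposed pairs (L1[i][j], L2[i][j]), row by row (rows and columns indexed from 0):
row 0: (0,0) (1,3) (3,1) (4,4) (2,2)
row 1: (4,1) (3,0) (2,4) (1,2) (0,3)
row 2: (1,4) (2,1) (0,2) (3,3) (4,0)
row 3: (3,2) (0,4) (4,3) (2,0) (1,1)
row 4: (2,3) (4,2) (1,0) (0,1) (3,4)
Orthogonality requires all 25 pairs distinct.
Check by first coordinate: for each symbol s of L1, list the L2 entries in the n cells where L1 = s; they must all differ.
  L1 = 0: L2 entries (in reading order) 0, 3, 2, 4, 1 — all 5 distinct ✓
  L1 = 1: L2 entries (in reading order) 3, 2, 4, 1, 0 — all 5 distinct ✓
  L1 = 2: L2 entries (in reading order) 2, 4, 1, 0, 3 — all 5 distinct ✓
  L1 = 3: L2 entries (in reading order) 1, 0, 3, 2, 4 — all 5 distinct ✓
  L1 = 4: L2 entries (in reading order) 4, 1, 0, 3, 2 — all 5 distinct ✓
Every symbol of L1 meets every symbol of L2 exactly once, so all 25 pairs are distinct (25 of 25).
Conclusion: YES.

YES


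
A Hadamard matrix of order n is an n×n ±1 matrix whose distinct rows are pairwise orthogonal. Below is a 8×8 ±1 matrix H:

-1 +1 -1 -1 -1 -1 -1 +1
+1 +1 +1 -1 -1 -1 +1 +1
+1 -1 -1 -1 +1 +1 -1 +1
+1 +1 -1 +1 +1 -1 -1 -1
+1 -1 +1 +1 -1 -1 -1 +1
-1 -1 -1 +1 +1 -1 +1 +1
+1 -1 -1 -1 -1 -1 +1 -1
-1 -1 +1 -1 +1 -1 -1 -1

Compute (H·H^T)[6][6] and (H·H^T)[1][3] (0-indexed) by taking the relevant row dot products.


Row 1 of H: [1, 1, 1, -1, -1, -1, 1, 1].
Row 3 of H: [1, 1, -1, 1, 1, -1, -1, -1].
Row 6 of H: [1, -1, -1, -1, -1, -1, 1, -1].
(H·H^T)[6][6] = Σ_j H[6][j]·H[6][j] = (1)² + (-1)² + (-1)² + (-1)² + (-1)² + (-1)² + (1)² + (-1)² = 1 + 1 + 1 + 1 + 1 + 1 + 1 + 1 = 8.
(H·H^T)[1][3] = Σ_j H[1][j]·H[3][j] = (1)·(1) + (1)·(1) + (1)·(-1) + (-1)·(1) + (-1)·(1) + (-1)·(-1) + (1)·(-1) + (1)·(-1) = 1 + 1 + -1 + -1 + -1 + 1 + -1 + -1 = -2.
Rows 1 and 3 are not orthogonal (dot product = -2 ≠ 0), so H is not a Hadamard matrix.

(6,6) entry = 8; (1,3) entry = -2.


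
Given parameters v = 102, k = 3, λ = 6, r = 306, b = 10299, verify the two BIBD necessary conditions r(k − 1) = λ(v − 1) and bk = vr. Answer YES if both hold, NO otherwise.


Condition (i): r(k − 1) = 306·2 = 612; λ(v − 1) = 6·101 = 606. Match? NO.
Condition (ii): bk = 10299·3 = 30897; vr = 102·306 = 31212. Match? NO.
Both conditions hold? NO.

NO


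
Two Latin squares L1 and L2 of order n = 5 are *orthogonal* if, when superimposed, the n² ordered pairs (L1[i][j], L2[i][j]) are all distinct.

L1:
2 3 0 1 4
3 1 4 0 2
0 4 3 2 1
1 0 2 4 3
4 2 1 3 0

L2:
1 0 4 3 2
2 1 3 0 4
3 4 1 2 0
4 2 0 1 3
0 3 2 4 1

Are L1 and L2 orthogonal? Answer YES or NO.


Form the n² = 25 superimposed pairs (L1[i][j], L2[i][j]), row by row (rows and columns indexed from 0):
row 0: (2,1) (3,0) (0,4) (1,3) (4,2)
row 1: (3,2) (1,1) (4,3) (0,0) (2,4)
row 2: (0,3) (4,4) (3,1) (2,2) (1,0)
row 3: (1,4) (0,2) (2,0) (4,1) (3,3)
row 4: (4,0) (2,3) (1,2) (3,4) (0,1)
Orthogonality requires all 25 pairs distinct.
Check by first coordinate: for each symbol s of L1, list the L2 entries in the n cells where L1 = s; they must all differ.
  L1 = 0: L2 entries (in reading order) 4, 0, 3, 2, 1 — all 5 distinct ✓
  L1 = 1: L2 entries (in reading order) 3, 1, 0, 4, 2 — all 5 distinct ✓
  L1 = 2: L2 entries (in reading order) 1, 4, 2, 0, 3 — all 5 distinct ✓
  L1 = 3: L2 entries (in reading order) 0, 2, 1, 3, 4 — all 5 distinct ✓
  L1 = 4: L2 entries (in reading order) 2, 3, 4, 1, 0 — all 5 distinct ✓
Every symbol of L1 meets every symbol of L2 exactly once, so all 25 pairs are distinct (25 of 25).
Conclusion: YES.

YES


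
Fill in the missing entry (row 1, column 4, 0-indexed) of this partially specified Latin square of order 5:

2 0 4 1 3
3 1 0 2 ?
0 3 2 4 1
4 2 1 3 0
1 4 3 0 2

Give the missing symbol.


Row 1 contains symbols [0, 1, 2, 3] — missing [4].
Column 4 contains symbols [0, 1, 2, 3] — missing [4].
The missing symbol must appear in both missing sets; intersection = [4].
Therefore the hidden value is 4.

Missing value = 4.


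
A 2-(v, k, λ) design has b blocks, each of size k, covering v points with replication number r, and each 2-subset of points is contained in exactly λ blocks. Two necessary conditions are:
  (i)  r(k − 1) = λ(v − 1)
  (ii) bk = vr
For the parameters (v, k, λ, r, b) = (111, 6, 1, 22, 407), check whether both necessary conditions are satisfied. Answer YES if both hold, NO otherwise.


Condition (i): r(k − 1) = 22·5 = 110; λ(v − 1) = 1·110 = 110. Match? YES.
Condition (ii): bk = 407·6 = 2442; vr = 111·22 = 2442. Match? YES.
Both conditions hold? YES.

YES


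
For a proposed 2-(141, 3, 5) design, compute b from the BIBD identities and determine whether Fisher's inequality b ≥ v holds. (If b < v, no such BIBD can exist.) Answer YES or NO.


r = λ(v − 1)/(k − 1) = 5·140/2 = 350.
b = vr/k = 141·350/3 = 16450.
Fisher's inequality: b ≥ v ⇔ 16450 ≥ 141? YES.

YES


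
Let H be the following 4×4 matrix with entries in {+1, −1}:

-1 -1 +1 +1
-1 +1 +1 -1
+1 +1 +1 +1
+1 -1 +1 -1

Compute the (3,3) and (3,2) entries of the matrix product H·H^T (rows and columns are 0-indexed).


Row 2 of H: [1, 1, 1, 1].
Row 3 of H: [1, -1, 1, -1].
(H·H^T)[3][3] = Σ_j H[3][j]·H[3][j] = (1)² + (-1)² + (1)² + (-1)² = 1 + 1 + 1 + 1 = 4.
(H·H^T)[3][2] = Σ_j H[3][j]·H[2][j] = (1)·(1) + (-1)·(1) + (1)·(1) + (-1)·(1) = 1 + -1 + 1 + -1 = 0.
So rows 3 and 2 are orthogonal; the diagonal entry equals n = 4.

(3,3) entry = 4; (3,2) entry = 0.


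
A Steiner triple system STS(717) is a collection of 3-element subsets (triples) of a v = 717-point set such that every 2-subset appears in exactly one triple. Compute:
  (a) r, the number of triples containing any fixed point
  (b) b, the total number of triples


An STS(v) is a 2-(v, 3, 1) BIBD: block size k = 3, λ = 1.
Replication: r(k − 1) = λ(v − 1) ⇒ r·2 = 717 − 1 = 716 ⇒ r = 358.
Block count: bk = vr ⇒ b·3 = 717·358 = 256686 ⇒ b = 85562.

r = 358, b = 85562.


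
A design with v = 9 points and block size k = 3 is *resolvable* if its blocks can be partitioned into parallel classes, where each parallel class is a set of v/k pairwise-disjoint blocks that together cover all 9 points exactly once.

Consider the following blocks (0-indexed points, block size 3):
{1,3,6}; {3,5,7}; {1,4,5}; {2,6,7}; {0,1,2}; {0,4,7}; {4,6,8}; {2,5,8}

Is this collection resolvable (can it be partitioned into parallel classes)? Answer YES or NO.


v = 9, block size k = 3, number of blocks = 8.
For resolvability, blocks must partition into parallel classes of size v/k = 3.
Total blocks must therefore be a multiple of 3: 8 = 3·2 + 2 ⇒ not divisible ✗.
Resolvable? NO.

NO


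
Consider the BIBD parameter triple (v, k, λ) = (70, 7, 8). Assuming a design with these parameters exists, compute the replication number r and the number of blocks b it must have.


Any 2-(v, k, λ) BIBD satisfies two necessary conditions:
  (i)  Each point sits in r blocks, and counting incidences through any fixed point gives r(k − 1) = λ(v − 1), so r = λ(v − 1)/(k − 1).
  (ii) Total incidences bk = vr, so b = vr/k.
Step 1: r = λ(v − 1)/(k − 1) = 8·(70 − 1)/(7 − 1) = 8·69/6 = 552/6 = 92.
Step 2: b = vr/k = 70·92/7 = 6440/7 = 920.
Check integrality: r = 92 ∈ Z ✓, b = 920 ∈ Z ✓.
(These identities are necessary conditions: they determine r and b for any design with these parameters, but do not by themselves prove that one exists.)

r = 92, b = 920.


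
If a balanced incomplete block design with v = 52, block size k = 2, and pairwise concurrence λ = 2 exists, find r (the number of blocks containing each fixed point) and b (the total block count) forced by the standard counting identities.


Any 2-(v, k, λ) BIBD satisfies two necessary conditions:
  (i)  Each point sits in r blocks, and counting incidences through any fixed point gives r(k − 1) = λ(v − 1), so r = λ(v − 1)/(k − 1).
  (ii) Total incidences bk = vr, so b = vr/k.
Step 1: r = λ(v − 1)/(k − 1) = 2·(52 − 1)/(2 − 1) = 2·51/1 = 102/1 = 102.
Step 2: b = vr/k = 52·102/2 = 5304/2 = 2652.
Check integrality: r = 102 ∈ Z ✓, b = 2652 ∈ Z ✓.
(These identities are necessary conditions: they determine r and b for any design with these parameters, but do not by themselves prove that one exists.)

r = 102, b = 2652.


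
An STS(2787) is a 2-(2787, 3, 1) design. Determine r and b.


An STS(v) is a 2-(v, 3, 1) BIBD: block size k = 3, λ = 1.
Replication: r(k − 1) = λ(v − 1) ⇒ r·2 = 2787 − 1 = 2786 ⇒ r = 1393.
Block count: b = v(v − 1)/6 = 2787·2786/6 = 7764582/6 = 1294097.

r = 1393, b = 1294097.


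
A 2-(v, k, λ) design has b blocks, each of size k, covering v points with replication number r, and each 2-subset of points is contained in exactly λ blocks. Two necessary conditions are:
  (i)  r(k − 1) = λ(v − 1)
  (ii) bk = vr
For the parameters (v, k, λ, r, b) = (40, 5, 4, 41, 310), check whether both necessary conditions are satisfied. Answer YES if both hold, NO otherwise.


Condition (i): r(k − 1) = 41·4 = 164; λ(v − 1) = 4·39 = 156. Match? NO.
Condition (ii): bk = 310·5 = 1550; vr = 40·41 = 1640. Match? NO.
Both conditions hold? NO.

NO


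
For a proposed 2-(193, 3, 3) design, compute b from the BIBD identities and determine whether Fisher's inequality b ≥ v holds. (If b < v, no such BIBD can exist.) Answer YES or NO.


b = λv(v − 1)/(k(k − 1)) = 3·193·192/(3·2) = 111168/6 = 18528.
Compare with v = 193: b ≥ v, so Fisher's inequality holds.

YES


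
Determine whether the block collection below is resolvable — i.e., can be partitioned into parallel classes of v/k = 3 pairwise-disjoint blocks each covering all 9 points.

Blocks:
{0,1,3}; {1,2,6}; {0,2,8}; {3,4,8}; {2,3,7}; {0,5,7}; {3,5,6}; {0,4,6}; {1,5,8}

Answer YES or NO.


v = 9, block size k = 3, number of blocks = 9.
For resolvability, blocks must partition into parallel classes of size v/k = 3.
Total blocks must therefore be a multiple of 3: 9 = 3·3 + 0 ⇒ divisible ✓.
Consider block {0,1,3}. It intersects every other block in the collection, so no parallel class of size 3 can contain it.
Since every block must belong to some parallel class in a resolution, the collection cannot be partitioned into parallel classes.
Resolvable? NO.

NO


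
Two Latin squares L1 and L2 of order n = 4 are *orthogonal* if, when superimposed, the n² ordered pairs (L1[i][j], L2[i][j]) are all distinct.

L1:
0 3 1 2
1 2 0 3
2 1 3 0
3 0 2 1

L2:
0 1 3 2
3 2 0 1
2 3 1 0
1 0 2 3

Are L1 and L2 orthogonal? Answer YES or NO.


Form the n² = 16 superimposed pairs (L1[i][j], L2[i][j]), row by row (rows and columns indexed from 0):
row 0: (0,0) (3,1) (1,3) (2,2)
row 1: (1,3) (2,2) (0,0) (3,1)
row 2: (2,2) (1,3) (3,1) (0,0)
row 3: (3,1) (0,0) (2,2) (1,3)
Orthogonality requires all 16 pairs distinct.
But the pair (1,3) repeats: cell (0,2) has L1 = 1, L2 = 3, and cell (1,0) has L1 = 1, L2 = 3.
A repeated pair means some other pair never occurs (only 4 distinct pairs out of 16), so the squares are not orthogonal.
Conclusion: NO.

NO


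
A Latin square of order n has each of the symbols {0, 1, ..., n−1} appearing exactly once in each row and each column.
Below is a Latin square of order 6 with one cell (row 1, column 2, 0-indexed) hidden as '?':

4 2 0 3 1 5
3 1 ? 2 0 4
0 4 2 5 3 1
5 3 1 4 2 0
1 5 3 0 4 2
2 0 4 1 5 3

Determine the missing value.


Row 1 contains symbols [0, 1, 2, 3, 4] — missing [5].
Column 2 contains symbols [0, 1, 2, 3, 4] — missing [5].
The missing symbol must appear in both missing sets; intersection = [5].
Therefore the hidden value is 5.

Missing value = 5.


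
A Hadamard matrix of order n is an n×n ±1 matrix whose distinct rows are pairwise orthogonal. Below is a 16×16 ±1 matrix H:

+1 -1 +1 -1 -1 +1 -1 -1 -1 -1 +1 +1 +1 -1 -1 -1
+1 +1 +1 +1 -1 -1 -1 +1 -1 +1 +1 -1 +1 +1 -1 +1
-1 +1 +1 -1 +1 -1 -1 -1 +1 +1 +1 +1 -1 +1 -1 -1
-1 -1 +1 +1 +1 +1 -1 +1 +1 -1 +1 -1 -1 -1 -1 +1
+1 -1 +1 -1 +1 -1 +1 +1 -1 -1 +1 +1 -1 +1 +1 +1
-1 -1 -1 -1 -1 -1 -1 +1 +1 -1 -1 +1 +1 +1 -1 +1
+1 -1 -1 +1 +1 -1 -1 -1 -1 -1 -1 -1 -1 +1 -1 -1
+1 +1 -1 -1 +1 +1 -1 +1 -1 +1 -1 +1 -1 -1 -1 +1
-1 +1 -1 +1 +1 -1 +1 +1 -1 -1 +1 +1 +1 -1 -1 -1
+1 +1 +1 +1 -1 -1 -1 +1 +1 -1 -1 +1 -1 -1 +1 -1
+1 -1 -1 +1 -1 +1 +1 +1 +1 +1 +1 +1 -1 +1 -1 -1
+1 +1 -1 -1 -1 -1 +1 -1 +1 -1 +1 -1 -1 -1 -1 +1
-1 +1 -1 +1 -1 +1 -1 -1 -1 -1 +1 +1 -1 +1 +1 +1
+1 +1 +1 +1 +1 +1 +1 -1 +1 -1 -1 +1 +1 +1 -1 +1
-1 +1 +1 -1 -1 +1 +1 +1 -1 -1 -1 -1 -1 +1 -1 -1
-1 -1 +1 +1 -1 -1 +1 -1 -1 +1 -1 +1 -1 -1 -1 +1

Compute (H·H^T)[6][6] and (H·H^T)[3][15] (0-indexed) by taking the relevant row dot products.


Row 3 of H: [-1, -1, 1, 1, 1, 1, -1, 1, 1, -1, 1, -1, -1, -1, -1, 1].
Row 6 of H: [1, -1, -1, 1, 1, -1, -1, -1, -1, -1, -1, -1, -1, 1, -1, -1].
Row 15 of H: [-1, -1, 1, 1, -1, -1, 1, -1, -1, 1, -1, 1, -1, -1, -1, 1].
(H·H^T)[6][6] = Σ_j H[6][j]·H[6][j] = (1)² + (-1)² + (-1)² + (1)² + (1)² + (-1)² + (-1)² + (-1)² + (-1)² + (-1)² + (-1)² + (-1)² + (-1)² + (1)² + (-1)² + (-1)² = 1 + 1 + 1 + 1 + 1 + 1 + 1 + 1 + 1 + 1 + 1 + 1 + 1 + 1 + 1 + 1 = 16.
(H·H^T)[3][15] = Σ_j H[3][j]·H[15][j] = (-1)·(-1) + (-1)·(-1) + (1)·(1) + (1)·(1) + (1)·(-1) + (1)·(-1) + (-1)·(1) + (1)·(-1) + (1)·(-1) + (-1)·(1) + (1)·(-1) + (-1)·(1) + (-1)·(-1) + (-1)·(-1) + (-1)·(-1) + (1)·(1) = 1 + 1 + 1 + 1 + -1 + -1 + -1 + -1 + -1 + -1 + -1 + -1 + 1 + 1 + 1 + 1 = 0.
So rows 3 and 15 are orthogonal; the diagonal entry equals n = 16.

(6,6) entry = 16; (3,15) entry = 0.


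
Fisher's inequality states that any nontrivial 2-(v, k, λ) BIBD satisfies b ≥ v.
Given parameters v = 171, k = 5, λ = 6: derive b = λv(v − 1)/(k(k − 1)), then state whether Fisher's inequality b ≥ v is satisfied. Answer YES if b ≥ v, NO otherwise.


r = λ(v − 1)/(k − 1) = 6·170/4 = 255.
b = vr/k = 171·255/5 = 8721.
Fisher's inequality: b ≥ v ⇔ 8721 ≥ 171? YES.

YES


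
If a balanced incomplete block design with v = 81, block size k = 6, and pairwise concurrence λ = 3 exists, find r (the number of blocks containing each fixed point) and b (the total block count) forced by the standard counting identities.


Any 2-(v, k, λ) BIBD satisfies two necessary conditions:
  (i)  Each point sits in r blocks, and counting incidences through any fixed point gives r(k − 1) = λ(v − 1), so r = λ(v − 1)/(k − 1).
  (ii) Total incidences bk = vr, so b = vr/k.
Step 1: r = λ(v − 1)/(k − 1) = 3·(81 − 1)/(6 − 1) = 3·80/5 = 240/5 = 48.
Step 2: b = vr/k = 81·48/6 = 3888/6 = 648.
Check integrality: r = 48 ∈ Z ✓, b = 648 ∈ Z ✓.
(These identities are necessary conditions: they determine r and b for any design with these parameters, but do not by themselves prove that one exists.)

r = 48, b = 648.


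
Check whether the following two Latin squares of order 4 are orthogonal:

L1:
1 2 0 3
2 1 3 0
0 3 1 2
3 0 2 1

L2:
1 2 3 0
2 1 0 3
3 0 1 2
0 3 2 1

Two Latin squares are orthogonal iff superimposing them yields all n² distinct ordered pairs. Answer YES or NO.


Form the n² = 16 superimposed pairs (L1[i][j], L2[i][j]), row by row (rows and columns indexed from 0):
row 0: (1,1) (2,2) (0,3) (3,0)
row 1: (2,2) (1,1) (3,0) (0,3)
row 2: (0,3) (3,0) (1,1) (2,2)
row 3: (3,0) (0,3) (2,2) (1,1)
Orthogonality requires all 16 pairs distinct.
But the pair (2,2) repeats: cell (0,1) has L1 = 2, L2 = 2, and cell (1,0) has L1 = 2, L2 = 2.
A repeated pair means some other pair never occurs (only 4 distinct pairs out of 16), so the squares are not orthogonal.
Conclusion: NO.

NO


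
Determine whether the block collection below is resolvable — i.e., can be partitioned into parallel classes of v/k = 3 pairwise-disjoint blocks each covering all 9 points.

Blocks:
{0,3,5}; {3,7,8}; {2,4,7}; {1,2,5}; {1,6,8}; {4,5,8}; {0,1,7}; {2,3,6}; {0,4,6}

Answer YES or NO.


v = 9, block size k = 3, number of blocks = 9.
For resolvability, blocks must partition into parallel classes of size v/k = 3.
Total blocks must therefore be a multiple of 3: 9 = 3·3 + 0 ⇒ divisible ✓.
Greedy packing gives 3 candidate class(es). Each should be a full parallel class (size 3, covers all 9 points).
  Class 1 (3 blocks): {0,3,5}; {2,4,7}; {1,6,8}. Points covered: [0, 1, 2, 3, 4, 5, 6, 7, 8].
  Class 2 (3 blocks): {3,7,8}; {1,2,5}; {0,4,6}. Points covered: [0, 1, 2, 3, 4, 5, 6, 7, 8].
  Class 3 (3 blocks): {4,5,8}; {0,1,7}; {2,3,6}. Points covered: [0, 1, 2, 3, 4, 5, 6, 7, 8].
All classes full (size 3)? YES. All classes cover every point? YES.
Resolvable? YES.

YES


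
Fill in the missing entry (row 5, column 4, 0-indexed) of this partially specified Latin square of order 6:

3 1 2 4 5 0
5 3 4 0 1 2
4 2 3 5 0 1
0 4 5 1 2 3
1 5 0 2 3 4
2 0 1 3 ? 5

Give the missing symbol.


Row 5 contains symbols [0, 1, 2, 3, 5] — missing [4].
Column 4 contains symbols [0, 1, 2, 3, 5] — missing [4].
The missing symbol must appear in both missing sets; intersection = [4].
Therefore the hidden value is 4.

Missing value = 4.


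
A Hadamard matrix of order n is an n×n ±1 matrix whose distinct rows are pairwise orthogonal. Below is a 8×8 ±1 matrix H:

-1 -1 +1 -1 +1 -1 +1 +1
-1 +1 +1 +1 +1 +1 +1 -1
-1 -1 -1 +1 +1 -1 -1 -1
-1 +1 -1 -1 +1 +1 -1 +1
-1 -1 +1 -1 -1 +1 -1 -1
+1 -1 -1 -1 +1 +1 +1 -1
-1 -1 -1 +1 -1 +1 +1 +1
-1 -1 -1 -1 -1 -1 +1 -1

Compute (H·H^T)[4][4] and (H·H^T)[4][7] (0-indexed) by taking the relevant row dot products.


Row 4 of H: [-1, -1, 1, -1, -1, 1, -1, -1].
Row 7 of H: [-1, -1, -1, -1, -1, -1, 1, -1].
(H·H^T)[4][4] = Σ_j H[4][j]·H[4][j] = (-1)² + (-1)² + (1)² + (-1)² + (-1)² + (1)² + (-1)² + (-1)² = 1 + 1 + 1 + 1 + 1 + 1 + 1 + 1 = 8.
(H·H^T)[4][7] = Σ_j H[4][j]·H[7][j] = (-1)·(-1) + (-1)·(-1) + (1)·(-1) + (-1)·(-1) + (-1)·(-1) + (1)·(-1) + (-1)·(1) + (-1)·(-1) = 1 + 1 + -1 + 1 + 1 + -1 + -1 + 1 = 2.
Rows 4 and 7 are not orthogonal (dot product = 2 ≠ 0), so H is not a Hadamard matrix.

(4,4) entry = 8; (4,7) entry = 2.


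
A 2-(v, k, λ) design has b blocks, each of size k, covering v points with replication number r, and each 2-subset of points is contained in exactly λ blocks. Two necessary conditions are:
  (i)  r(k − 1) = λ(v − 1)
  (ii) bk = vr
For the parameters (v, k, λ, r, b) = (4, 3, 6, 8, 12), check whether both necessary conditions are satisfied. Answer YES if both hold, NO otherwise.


Condition (i): r(k − 1) = 8·2 = 16; λ(v − 1) = 6·3 = 18. Match? NO.
Condition (ii): bk = 12·3 = 36; vr = 4·8 = 32. Match? NO.
Both conditions hold? NO.

NO


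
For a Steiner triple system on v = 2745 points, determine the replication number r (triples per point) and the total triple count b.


An STS(v) is a 2-(v, 3, 1) BIBD: block size k = 3, λ = 1.
Replication: r(k − 1) = λ(v − 1) ⇒ r·2 = 2745 − 1 = 2744 ⇒ r = 1372.
Block count: bk = vr ⇒ b·3 = 2745·1372 = 3766140 ⇒ b = 1255380.

r = 1372, b = 1255380.


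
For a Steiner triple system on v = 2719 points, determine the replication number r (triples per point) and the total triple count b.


An STS(v) is a 2-(v, 3, 1) BIBD: block size k = 3, λ = 1.
Replication: r(k − 1) = λ(v − 1) ⇒ r·2 = 2719 − 1 = 2718 ⇒ r = 1359.
Block count: b = v(v − 1)/6 = 2719·2718/6 = 7390242/6 = 1231707.

r = 1359, b = 1231707.


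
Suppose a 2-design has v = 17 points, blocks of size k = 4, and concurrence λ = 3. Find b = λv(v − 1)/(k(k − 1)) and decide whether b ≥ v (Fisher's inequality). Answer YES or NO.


b = λv(v − 1)/(k(k − 1)) = 3·17·16/(4·3) = 816/12 = 68.
Compare with v = 17: b ≥ v, so Fisher's inequality holds.

YES


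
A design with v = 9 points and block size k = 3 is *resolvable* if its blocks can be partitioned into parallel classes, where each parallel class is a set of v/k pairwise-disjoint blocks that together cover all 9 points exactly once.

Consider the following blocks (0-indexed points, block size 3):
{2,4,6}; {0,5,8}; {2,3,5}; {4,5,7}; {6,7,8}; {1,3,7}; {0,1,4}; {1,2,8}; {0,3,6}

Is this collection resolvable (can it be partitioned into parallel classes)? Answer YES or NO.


v = 9, block size k = 3, number of blocks = 9.
For resolvability, blocks must partition into parallel classes of size v/k = 3.
Total blocks must therefore be a multiple of 3: 9 = 3·3 + 0 ⇒ divisible ✓.
Greedy packing gives 3 candidate class(es). Each should be a full parallel class (size 3, covers all 9 points).
  Class 1 (3 blocks): {2,4,6}; {0,5,8}; {1,3,7}. Points covered: [0, 1, 2, 3, 4, 5, 6, 7, 8].
  Class 2 (3 blocks): {2,3,5}; {6,7,8}; {0,1,4}. Points covered: [0, 1, 2, 3, 4, 5, 6, 7, 8].
  Class 3 (3 blocks): {4,5,7}; {1,2,8}; {0,3,6}. Points covered: [0, 1, 2, 3, 4, 5, 6, 7, 8].
All classes full (size 3)? YES. All classes cover every point? YES.
Resolvable? YES.

YES


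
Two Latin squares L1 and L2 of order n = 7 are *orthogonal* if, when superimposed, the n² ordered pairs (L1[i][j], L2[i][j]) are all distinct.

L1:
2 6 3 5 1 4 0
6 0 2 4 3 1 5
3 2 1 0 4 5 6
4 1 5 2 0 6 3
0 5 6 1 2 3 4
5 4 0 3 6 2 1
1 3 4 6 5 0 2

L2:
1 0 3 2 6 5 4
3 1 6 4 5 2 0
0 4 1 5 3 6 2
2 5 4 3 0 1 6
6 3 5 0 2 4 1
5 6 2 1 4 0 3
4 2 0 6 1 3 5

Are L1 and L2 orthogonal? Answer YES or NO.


Form the n² = 49 superimposed pairs (L1[i][j], L2[i][j]), row by row (rows and columns indexed from 0):
row 0: (2,1) (6,0) (3,3) (5,2) (1,6) (4,5) (0,4)
row 1: (6,3) (0,1) (2,6) (4,4) (3,5) (1,2) (5,0)
row 2: (3,0) (2,4) (1,1) (0,5) (4,3) (5,6) (6,2)
row 3: (4,2) (1,5) (5,4) (2,3) (0,0) (6,1) (3,6)
row 4: (0,6) (5,3) (6,5) (1,0) (2,2) (3,4) (4,1)
row 5: (5,5) (4,6) (0,2) (3,1) (6,4) (2,0) (1,3)
row 6: (1,4) (3,2) (4,0) (6,6) (5,1) (0,3) (2,5)
Orthogonality requires all 49 pairs distinct.
Check by first coordinate: for each symbol s of L1, list the L2 entries in the n cells where L1 = s; they must all differ.
  L1 = 0: L2 entries (in reading order) 4, 1, 5, 0, 6, 2, 3 — all 7 distinct ✓
  L1 = 1: L2 entries (in reading order) 6, 2, 1, 5, 0, 3, 4 — all 7 distinct ✓
  L1 = 2: L2 entries (in reading order) 1, 6, 4, 3, 2, 0, 5 — all 7 distinct ✓
  L1 = 3: L2 entries (in reading order) 3, 5, 0, 6, 4, 1, 2 — all 7 distinct ✓
  L1 = 4: L2 entries (in reading order) 5, 4, 3, 2, 1, 6, 0 — all 7 distinct ✓
  L1 = 5: L2 entries (in reading order) 2, 0, 6, 4, 3, 5, 1 — all 7 distinct ✓
  L1 = 6: L2 entries (in reading order) 0, 3, 2, 1, 5, 4, 6 — all 7 distinct ✓
Every symbol of L1 meets every symbol of L2 exactly once, so all 49 pairs are distinct (49 of 49).
Conclusion: YES.

YES


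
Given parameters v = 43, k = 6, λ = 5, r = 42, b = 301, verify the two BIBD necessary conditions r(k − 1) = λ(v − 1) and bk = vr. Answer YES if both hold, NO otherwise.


Condition (i): r(k − 1) = 42·5 = 210; λ(v − 1) = 5·42 = 210. Match? YES.
Condition (ii): bk = 301·6 = 1806; vr = 43·42 = 1806. Match? YES.
Both conditions hold? YES.

YES


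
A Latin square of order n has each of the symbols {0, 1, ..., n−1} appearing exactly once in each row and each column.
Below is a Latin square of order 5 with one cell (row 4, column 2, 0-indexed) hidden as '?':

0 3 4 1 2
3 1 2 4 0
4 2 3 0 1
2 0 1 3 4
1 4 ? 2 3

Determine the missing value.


Row 4 contains symbols [1, 2, 3, 4] — missing [0].
Column 2 contains symbols [1, 2, 3, 4] — missing [0].
The missing symbol must appear in both missing sets; intersection = [0].
Therefore the hidden value is 0.

Missing value = 0.


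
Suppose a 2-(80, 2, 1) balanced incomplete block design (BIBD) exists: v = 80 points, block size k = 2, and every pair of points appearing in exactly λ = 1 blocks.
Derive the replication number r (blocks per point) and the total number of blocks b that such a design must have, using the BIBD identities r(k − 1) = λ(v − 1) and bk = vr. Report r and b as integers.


Any 2-(v, k, λ) BIBD satisfies two necessary conditions:
  (i)  Each point sits in r blocks, and counting incidences through any fixed point gives r(k − 1) = λ(v − 1), so r = λ(v − 1)/(k − 1).
  (ii) Total incidences bk = vr, so b = vr/k.
Step 1: r = λ(v − 1)/(k − 1) = 1·(80 − 1)/(2 − 1) = 1·79/1 = 79/1 = 79.
Step 2: b = vr/k = 80·79/2 = 6320/2 = 3160.
Check integrality: r = 79 ∈ Z ✓, b = 3160 ∈ Z ✓.
(These identities are necessary conditions: they determine r and b for any design with these parameters, but do not by themselves prove that one exists.)

r = 79, b = 3160.


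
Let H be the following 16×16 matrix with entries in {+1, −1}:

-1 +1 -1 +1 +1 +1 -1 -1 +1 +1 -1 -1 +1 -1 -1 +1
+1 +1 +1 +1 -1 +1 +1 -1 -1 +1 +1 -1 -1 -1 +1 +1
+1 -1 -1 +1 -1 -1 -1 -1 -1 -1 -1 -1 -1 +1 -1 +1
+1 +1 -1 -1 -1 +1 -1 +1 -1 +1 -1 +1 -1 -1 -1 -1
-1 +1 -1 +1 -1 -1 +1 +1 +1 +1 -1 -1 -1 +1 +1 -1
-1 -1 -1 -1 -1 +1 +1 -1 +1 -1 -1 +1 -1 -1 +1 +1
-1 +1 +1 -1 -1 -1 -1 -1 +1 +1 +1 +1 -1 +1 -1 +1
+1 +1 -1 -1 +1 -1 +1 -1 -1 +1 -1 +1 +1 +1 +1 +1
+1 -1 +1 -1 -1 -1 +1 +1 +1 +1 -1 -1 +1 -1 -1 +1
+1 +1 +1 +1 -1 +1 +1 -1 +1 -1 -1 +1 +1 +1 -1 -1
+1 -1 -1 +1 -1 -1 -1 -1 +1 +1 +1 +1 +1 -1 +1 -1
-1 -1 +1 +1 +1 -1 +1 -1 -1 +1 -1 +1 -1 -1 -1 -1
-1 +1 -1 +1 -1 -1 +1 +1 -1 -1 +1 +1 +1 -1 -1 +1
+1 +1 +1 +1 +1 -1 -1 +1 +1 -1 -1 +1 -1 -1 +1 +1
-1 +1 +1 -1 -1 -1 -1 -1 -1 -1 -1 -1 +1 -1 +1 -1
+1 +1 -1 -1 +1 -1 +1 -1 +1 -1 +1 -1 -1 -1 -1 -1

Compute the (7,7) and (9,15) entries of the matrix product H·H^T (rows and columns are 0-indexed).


Row 7 of H: [1, 1, -1, -1, 1, -1, 1, -1, -1, 1, -1, 1, 1, 1, 1, 1].
Row 9 of H: [1, 1, 1, 1, -1, 1, 1, -1, 1, -1, -1, 1, 1, 1, -1, -1].
Row 15 of H: [1, 1, -1, -1, 1, -1, 1, -1, 1, -1, 1, -1, -1, -1, -1, -1].
(H·H^T)[7][7] = Σ_j H[7][j]·H[7][j] = (1)² + (1)² + (-1)² + (-1)² + (1)² + (-1)² + (1)² + (-1)² + (-1)² + (1)² + (-1)² + (1)² + (1)² + (1)² + (1)² + (1)² = 1 + 1 + 1 + 1 + 1 + 1 + 1 + 1 + 1 + 1 + 1 + 1 + 1 + 1 + 1 + 1 = 16.
(H·H^T)[9][15] = Σ_j H[9][j]·H[15][j] = (1)·(1) + (1)·(1) + (1)·(-1) + (1)·(-1) + (-1)·(1) + (1)·(-1) + (1)·(1) + (-1)·(-1) + (1)·(1) + (-1)·(-1) + (-1)·(1) + (1)·(-1) + (1)·(-1) + (1)·(-1) + (-1)·(-1) + (-1)·(-1) = 1 + 1 + -1 + -1 + -1 + -1 + 1 + 1 + 1 + 1 + -1 + -1 + -1 + -1 + 1 + 1 = 0.
So rows 9 and 15 are orthogonal; the diagonal entry equals n = 16.

(7,7) entry = 16; (9,15) entry = 0.


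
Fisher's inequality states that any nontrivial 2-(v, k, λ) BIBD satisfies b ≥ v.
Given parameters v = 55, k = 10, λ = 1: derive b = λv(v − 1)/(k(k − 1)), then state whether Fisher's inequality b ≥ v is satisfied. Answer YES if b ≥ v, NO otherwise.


b = λv(v − 1)/(k(k − 1)) = 1·55·54/(10·9) = 2970/90 = 33.
Compare with v = 55: b < v, so Fisher's inequality fails.

NO


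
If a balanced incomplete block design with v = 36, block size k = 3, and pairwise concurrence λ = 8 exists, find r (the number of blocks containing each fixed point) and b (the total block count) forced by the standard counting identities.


Any 2-(v, k, λ) BIBD satisfies two necessary conditions:
  (i)  Each point sits in r blocks, and counting incidences through any fixed point gives r(k − 1) = λ(v − 1), so r = λ(v − 1)/(k − 1).
  (ii) Total incidences bk = vr, so b = vr/k.
Step 1: r = λ(v − 1)/(k − 1) = 8·(36 − 1)/(3 − 1) = 8·35/2 = 280/2 = 140.
Step 2: b = vr/k = 36·140/3 = 5040/3 = 1680.
Check integrality: r = 140 ∈ Z ✓, b = 1680 ∈ Z ✓.
(These identities are necessary conditions: they determine r and b for any design with these parameters, but do not by themselves prove that one exists.)

r = 140, b = 1680.
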